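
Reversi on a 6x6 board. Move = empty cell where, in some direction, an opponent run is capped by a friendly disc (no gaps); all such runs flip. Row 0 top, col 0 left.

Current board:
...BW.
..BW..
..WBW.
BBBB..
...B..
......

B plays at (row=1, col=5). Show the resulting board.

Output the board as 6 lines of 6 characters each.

Place B at (1,5); scan 8 dirs for brackets.
Dir NW: opp run (0,4), next=edge -> no flip
Dir N: first cell '.' (not opp) -> no flip
Dir NE: edge -> no flip
Dir W: first cell '.' (not opp) -> no flip
Dir E: edge -> no flip
Dir SW: opp run (2,4) capped by B -> flip
Dir S: first cell '.' (not opp) -> no flip
Dir SE: edge -> no flip
All flips: (2,4)

Answer: ...BW.
..BW.B
..WBB.
BBBB..
...B..
......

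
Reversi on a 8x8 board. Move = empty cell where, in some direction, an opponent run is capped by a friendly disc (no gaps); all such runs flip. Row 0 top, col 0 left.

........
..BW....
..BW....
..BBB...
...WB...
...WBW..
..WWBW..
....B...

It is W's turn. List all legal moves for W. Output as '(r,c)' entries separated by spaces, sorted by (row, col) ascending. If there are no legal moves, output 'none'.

Answer: (0,1) (1,1) (2,1) (2,5) (3,1) (3,5) (4,1) (4,5) (7,3) (7,5)

Derivation:
(0,1): flips 1 -> legal
(0,2): no bracket -> illegal
(0,3): no bracket -> illegal
(1,1): flips 4 -> legal
(2,1): flips 2 -> legal
(2,4): no bracket -> illegal
(2,5): flips 1 -> legal
(3,1): flips 1 -> legal
(3,5): flips 1 -> legal
(4,1): flips 1 -> legal
(4,2): no bracket -> illegal
(4,5): flips 3 -> legal
(7,3): flips 1 -> legal
(7,5): flips 1 -> legal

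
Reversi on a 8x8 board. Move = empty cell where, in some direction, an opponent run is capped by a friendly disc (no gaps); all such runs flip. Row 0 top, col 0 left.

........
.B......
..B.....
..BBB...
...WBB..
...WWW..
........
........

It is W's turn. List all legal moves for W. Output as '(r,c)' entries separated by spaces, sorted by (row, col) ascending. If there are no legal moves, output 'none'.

Answer: (0,0) (2,1) (2,3) (2,4) (2,5) (3,5) (3,6) (4,6)

Derivation:
(0,0): flips 4 -> legal
(0,1): no bracket -> illegal
(0,2): no bracket -> illegal
(1,0): no bracket -> illegal
(1,2): no bracket -> illegal
(1,3): no bracket -> illegal
(2,0): no bracket -> illegal
(2,1): flips 1 -> legal
(2,3): flips 1 -> legal
(2,4): flips 2 -> legal
(2,5): flips 1 -> legal
(3,1): no bracket -> illegal
(3,5): flips 2 -> legal
(3,6): flips 1 -> legal
(4,1): no bracket -> illegal
(4,2): no bracket -> illegal
(4,6): flips 2 -> legal
(5,6): no bracket -> illegal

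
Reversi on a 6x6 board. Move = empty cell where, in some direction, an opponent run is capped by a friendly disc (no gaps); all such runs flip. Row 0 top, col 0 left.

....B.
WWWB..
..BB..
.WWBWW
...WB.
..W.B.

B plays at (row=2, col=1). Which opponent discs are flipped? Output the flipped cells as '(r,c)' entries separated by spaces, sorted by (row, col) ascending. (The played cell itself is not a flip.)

Dir NW: opp run (1,0), next=edge -> no flip
Dir N: opp run (1,1), next='.' -> no flip
Dir NE: opp run (1,2), next='.' -> no flip
Dir W: first cell '.' (not opp) -> no flip
Dir E: first cell 'B' (not opp) -> no flip
Dir SW: first cell '.' (not opp) -> no flip
Dir S: opp run (3,1), next='.' -> no flip
Dir SE: opp run (3,2) (4,3) capped by B -> flip

Answer: (3,2) (4,3)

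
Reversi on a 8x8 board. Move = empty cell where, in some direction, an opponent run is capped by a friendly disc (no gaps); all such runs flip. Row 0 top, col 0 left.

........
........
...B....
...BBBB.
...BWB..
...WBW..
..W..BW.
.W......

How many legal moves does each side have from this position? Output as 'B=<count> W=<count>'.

-- B to move --
(4,2): no bracket -> illegal
(4,6): no bracket -> illegal
(5,1): no bracket -> illegal
(5,2): flips 1 -> legal
(5,6): flips 1 -> legal
(5,7): no bracket -> illegal
(6,0): no bracket -> illegal
(6,1): no bracket -> illegal
(6,3): flips 1 -> legal
(6,4): no bracket -> illegal
(6,7): flips 1 -> legal
(7,0): no bracket -> illegal
(7,2): no bracket -> illegal
(7,3): no bracket -> illegal
(7,5): no bracket -> illegal
(7,6): no bracket -> illegal
(7,7): flips 3 -> legal
B mobility = 5
-- W to move --
(1,2): no bracket -> illegal
(1,3): flips 3 -> legal
(1,4): no bracket -> illegal
(2,2): flips 1 -> legal
(2,4): flips 1 -> legal
(2,5): flips 2 -> legal
(2,6): flips 1 -> legal
(2,7): no bracket -> illegal
(3,2): no bracket -> illegal
(3,7): no bracket -> illegal
(4,2): flips 1 -> legal
(4,6): flips 1 -> legal
(4,7): no bracket -> illegal
(5,2): no bracket -> illegal
(5,6): no bracket -> illegal
(6,3): no bracket -> illegal
(6,4): flips 2 -> legal
(7,4): no bracket -> illegal
(7,5): flips 1 -> legal
(7,6): no bracket -> illegal
W mobility = 9

Answer: B=5 W=9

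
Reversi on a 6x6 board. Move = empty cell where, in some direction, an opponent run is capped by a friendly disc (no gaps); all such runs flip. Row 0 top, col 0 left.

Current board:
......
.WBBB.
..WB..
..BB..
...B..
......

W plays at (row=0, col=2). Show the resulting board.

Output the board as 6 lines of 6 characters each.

Answer: ..W...
.WWBB.
..WB..
..BB..
...B..
......

Derivation:
Place W at (0,2); scan 8 dirs for brackets.
Dir NW: edge -> no flip
Dir N: edge -> no flip
Dir NE: edge -> no flip
Dir W: first cell '.' (not opp) -> no flip
Dir E: first cell '.' (not opp) -> no flip
Dir SW: first cell 'W' (not opp) -> no flip
Dir S: opp run (1,2) capped by W -> flip
Dir SE: opp run (1,3), next='.' -> no flip
All flips: (1,2)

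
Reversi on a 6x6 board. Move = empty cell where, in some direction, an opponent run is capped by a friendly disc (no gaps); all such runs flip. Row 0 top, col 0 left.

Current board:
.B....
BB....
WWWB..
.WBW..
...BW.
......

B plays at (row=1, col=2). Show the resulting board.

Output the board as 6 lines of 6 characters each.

Answer: .B....
BBB...
WWBB..
.WBW..
...BW.
......

Derivation:
Place B at (1,2); scan 8 dirs for brackets.
Dir NW: first cell 'B' (not opp) -> no flip
Dir N: first cell '.' (not opp) -> no flip
Dir NE: first cell '.' (not opp) -> no flip
Dir W: first cell 'B' (not opp) -> no flip
Dir E: first cell '.' (not opp) -> no flip
Dir SW: opp run (2,1), next='.' -> no flip
Dir S: opp run (2,2) capped by B -> flip
Dir SE: first cell 'B' (not opp) -> no flip
All flips: (2,2)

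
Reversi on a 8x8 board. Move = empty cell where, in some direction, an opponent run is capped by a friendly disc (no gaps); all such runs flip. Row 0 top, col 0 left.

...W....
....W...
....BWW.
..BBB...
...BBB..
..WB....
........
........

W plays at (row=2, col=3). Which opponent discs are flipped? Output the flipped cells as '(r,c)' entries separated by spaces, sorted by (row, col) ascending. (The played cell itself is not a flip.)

Answer: (2,4)

Derivation:
Dir NW: first cell '.' (not opp) -> no flip
Dir N: first cell '.' (not opp) -> no flip
Dir NE: first cell 'W' (not opp) -> no flip
Dir W: first cell '.' (not opp) -> no flip
Dir E: opp run (2,4) capped by W -> flip
Dir SW: opp run (3,2), next='.' -> no flip
Dir S: opp run (3,3) (4,3) (5,3), next='.' -> no flip
Dir SE: opp run (3,4) (4,5), next='.' -> no flip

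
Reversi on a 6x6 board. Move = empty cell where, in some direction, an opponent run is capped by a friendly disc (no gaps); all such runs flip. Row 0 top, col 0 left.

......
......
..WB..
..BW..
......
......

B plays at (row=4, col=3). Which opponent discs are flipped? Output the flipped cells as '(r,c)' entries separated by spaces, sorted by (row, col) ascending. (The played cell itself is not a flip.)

Answer: (3,3)

Derivation:
Dir NW: first cell 'B' (not opp) -> no flip
Dir N: opp run (3,3) capped by B -> flip
Dir NE: first cell '.' (not opp) -> no flip
Dir W: first cell '.' (not opp) -> no flip
Dir E: first cell '.' (not opp) -> no flip
Dir SW: first cell '.' (not opp) -> no flip
Dir S: first cell '.' (not opp) -> no flip
Dir SE: first cell '.' (not opp) -> no flip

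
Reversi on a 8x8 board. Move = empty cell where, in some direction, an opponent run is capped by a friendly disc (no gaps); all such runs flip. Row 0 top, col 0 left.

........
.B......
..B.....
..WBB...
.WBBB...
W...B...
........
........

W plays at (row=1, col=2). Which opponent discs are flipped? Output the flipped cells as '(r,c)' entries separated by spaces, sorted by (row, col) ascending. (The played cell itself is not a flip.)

Answer: (2,2)

Derivation:
Dir NW: first cell '.' (not opp) -> no flip
Dir N: first cell '.' (not opp) -> no flip
Dir NE: first cell '.' (not opp) -> no flip
Dir W: opp run (1,1), next='.' -> no flip
Dir E: first cell '.' (not opp) -> no flip
Dir SW: first cell '.' (not opp) -> no flip
Dir S: opp run (2,2) capped by W -> flip
Dir SE: first cell '.' (not opp) -> no flip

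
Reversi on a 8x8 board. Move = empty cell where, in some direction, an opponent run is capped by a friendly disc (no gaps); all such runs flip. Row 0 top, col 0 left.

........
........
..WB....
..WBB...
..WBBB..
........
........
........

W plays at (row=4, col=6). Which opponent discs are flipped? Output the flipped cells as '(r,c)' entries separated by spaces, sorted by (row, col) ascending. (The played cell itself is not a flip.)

Dir NW: first cell '.' (not opp) -> no flip
Dir N: first cell '.' (not opp) -> no flip
Dir NE: first cell '.' (not opp) -> no flip
Dir W: opp run (4,5) (4,4) (4,3) capped by W -> flip
Dir E: first cell '.' (not opp) -> no flip
Dir SW: first cell '.' (not opp) -> no flip
Dir S: first cell '.' (not opp) -> no flip
Dir SE: first cell '.' (not opp) -> no flip

Answer: (4,3) (4,4) (4,5)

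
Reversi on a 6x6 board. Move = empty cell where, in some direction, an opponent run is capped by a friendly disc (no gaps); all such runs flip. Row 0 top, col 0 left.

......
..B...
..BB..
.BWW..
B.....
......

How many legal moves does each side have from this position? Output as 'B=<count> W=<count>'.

-- B to move --
(2,1): no bracket -> illegal
(2,4): no bracket -> illegal
(3,4): flips 2 -> legal
(4,1): flips 1 -> legal
(4,2): flips 1 -> legal
(4,3): flips 1 -> legal
(4,4): flips 1 -> legal
B mobility = 5
-- W to move --
(0,1): no bracket -> illegal
(0,2): flips 2 -> legal
(0,3): no bracket -> illegal
(1,1): flips 1 -> legal
(1,3): flips 1 -> legal
(1,4): flips 1 -> legal
(2,0): no bracket -> illegal
(2,1): no bracket -> illegal
(2,4): no bracket -> illegal
(3,0): flips 1 -> legal
(3,4): no bracket -> illegal
(4,1): no bracket -> illegal
(4,2): no bracket -> illegal
(5,0): no bracket -> illegal
(5,1): no bracket -> illegal
W mobility = 5

Answer: B=5 W=5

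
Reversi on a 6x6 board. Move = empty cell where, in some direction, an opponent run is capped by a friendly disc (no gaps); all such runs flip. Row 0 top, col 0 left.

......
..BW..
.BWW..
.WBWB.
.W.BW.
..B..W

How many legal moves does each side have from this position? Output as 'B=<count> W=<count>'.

Answer: B=8 W=9

Derivation:
-- B to move --
(0,2): no bracket -> illegal
(0,3): flips 3 -> legal
(0,4): no bracket -> illegal
(1,1): no bracket -> illegal
(1,4): flips 2 -> legal
(2,0): no bracket -> illegal
(2,4): flips 2 -> legal
(3,0): flips 2 -> legal
(3,5): no bracket -> illegal
(4,0): no bracket -> illegal
(4,2): no bracket -> illegal
(4,5): flips 1 -> legal
(5,0): flips 1 -> legal
(5,1): flips 2 -> legal
(5,3): no bracket -> illegal
(5,4): flips 1 -> legal
B mobility = 8
-- W to move --
(0,1): flips 1 -> legal
(0,2): flips 1 -> legal
(0,3): no bracket -> illegal
(1,0): no bracket -> illegal
(1,1): flips 2 -> legal
(2,0): flips 1 -> legal
(2,4): flips 1 -> legal
(2,5): no bracket -> illegal
(3,0): no bracket -> illegal
(3,5): flips 1 -> legal
(4,2): flips 2 -> legal
(4,5): flips 1 -> legal
(5,1): no bracket -> illegal
(5,3): flips 1 -> legal
(5,4): no bracket -> illegal
W mobility = 9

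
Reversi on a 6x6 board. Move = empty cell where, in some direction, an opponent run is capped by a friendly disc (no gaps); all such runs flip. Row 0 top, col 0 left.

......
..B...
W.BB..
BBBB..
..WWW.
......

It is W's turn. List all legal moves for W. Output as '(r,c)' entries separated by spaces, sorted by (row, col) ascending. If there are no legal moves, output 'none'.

Answer: (0,2) (1,1) (1,3) (2,1) (2,4) (4,0)

Derivation:
(0,1): no bracket -> illegal
(0,2): flips 3 -> legal
(0,3): no bracket -> illegal
(1,1): flips 2 -> legal
(1,3): flips 2 -> legal
(1,4): no bracket -> illegal
(2,1): flips 1 -> legal
(2,4): flips 1 -> legal
(3,4): no bracket -> illegal
(4,0): flips 1 -> legal
(4,1): no bracket -> illegal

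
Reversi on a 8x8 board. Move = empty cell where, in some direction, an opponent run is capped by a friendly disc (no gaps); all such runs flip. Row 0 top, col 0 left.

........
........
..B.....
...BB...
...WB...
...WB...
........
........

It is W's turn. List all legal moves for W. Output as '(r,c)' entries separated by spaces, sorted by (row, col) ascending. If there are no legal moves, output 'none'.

Answer: (2,3) (2,5) (3,5) (4,5) (5,5) (6,5)

Derivation:
(1,1): no bracket -> illegal
(1,2): no bracket -> illegal
(1,3): no bracket -> illegal
(2,1): no bracket -> illegal
(2,3): flips 1 -> legal
(2,4): no bracket -> illegal
(2,5): flips 1 -> legal
(3,1): no bracket -> illegal
(3,2): no bracket -> illegal
(3,5): flips 1 -> legal
(4,2): no bracket -> illegal
(4,5): flips 1 -> legal
(5,5): flips 1 -> legal
(6,3): no bracket -> illegal
(6,4): no bracket -> illegal
(6,5): flips 1 -> legal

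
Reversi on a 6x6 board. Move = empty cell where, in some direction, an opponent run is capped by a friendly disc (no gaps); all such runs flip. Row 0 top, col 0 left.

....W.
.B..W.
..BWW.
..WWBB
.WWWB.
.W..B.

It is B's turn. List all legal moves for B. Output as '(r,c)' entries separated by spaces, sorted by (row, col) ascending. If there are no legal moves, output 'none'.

Answer: (1,2) (1,3) (2,1) (2,5) (3,1) (4,0) (5,2)

Derivation:
(0,3): no bracket -> illegal
(0,5): no bracket -> illegal
(1,2): flips 1 -> legal
(1,3): flips 1 -> legal
(1,5): no bracket -> illegal
(2,1): flips 2 -> legal
(2,5): flips 2 -> legal
(3,0): no bracket -> illegal
(3,1): flips 2 -> legal
(4,0): flips 3 -> legal
(5,0): no bracket -> illegal
(5,2): flips 3 -> legal
(5,3): no bracket -> illegal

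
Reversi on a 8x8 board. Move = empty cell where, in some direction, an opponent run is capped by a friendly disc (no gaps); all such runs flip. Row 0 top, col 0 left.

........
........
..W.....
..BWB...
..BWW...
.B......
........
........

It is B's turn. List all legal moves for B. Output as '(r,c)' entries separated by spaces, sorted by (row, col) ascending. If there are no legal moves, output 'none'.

Answer: (1,2) (2,4) (4,5) (5,2) (5,4)

Derivation:
(1,1): no bracket -> illegal
(1,2): flips 1 -> legal
(1,3): no bracket -> illegal
(2,1): no bracket -> illegal
(2,3): no bracket -> illegal
(2,4): flips 1 -> legal
(3,1): no bracket -> illegal
(3,5): no bracket -> illegal
(4,5): flips 2 -> legal
(5,2): flips 1 -> legal
(5,3): no bracket -> illegal
(5,4): flips 2 -> legal
(5,5): no bracket -> illegal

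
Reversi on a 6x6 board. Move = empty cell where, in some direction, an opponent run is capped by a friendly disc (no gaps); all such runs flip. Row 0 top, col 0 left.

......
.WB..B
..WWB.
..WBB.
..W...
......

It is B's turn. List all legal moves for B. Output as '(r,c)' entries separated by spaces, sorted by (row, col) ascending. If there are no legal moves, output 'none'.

(0,0): flips 2 -> legal
(0,1): no bracket -> illegal
(0,2): no bracket -> illegal
(1,0): flips 1 -> legal
(1,3): flips 1 -> legal
(1,4): no bracket -> illegal
(2,0): no bracket -> illegal
(2,1): flips 2 -> legal
(3,1): flips 1 -> legal
(4,1): no bracket -> illegal
(4,3): no bracket -> illegal
(5,1): flips 1 -> legal
(5,2): flips 3 -> legal
(5,3): no bracket -> illegal

Answer: (0,0) (1,0) (1,3) (2,1) (3,1) (5,1) (5,2)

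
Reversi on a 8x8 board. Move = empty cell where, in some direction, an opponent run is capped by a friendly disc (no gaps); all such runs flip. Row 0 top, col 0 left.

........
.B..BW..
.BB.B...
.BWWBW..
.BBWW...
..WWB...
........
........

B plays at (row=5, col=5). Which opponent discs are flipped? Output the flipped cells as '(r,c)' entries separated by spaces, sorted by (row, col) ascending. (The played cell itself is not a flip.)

Answer: (3,3) (4,4)

Derivation:
Dir NW: opp run (4,4) (3,3) capped by B -> flip
Dir N: first cell '.' (not opp) -> no flip
Dir NE: first cell '.' (not opp) -> no flip
Dir W: first cell 'B' (not opp) -> no flip
Dir E: first cell '.' (not opp) -> no flip
Dir SW: first cell '.' (not opp) -> no flip
Dir S: first cell '.' (not opp) -> no flip
Dir SE: first cell '.' (not opp) -> no flip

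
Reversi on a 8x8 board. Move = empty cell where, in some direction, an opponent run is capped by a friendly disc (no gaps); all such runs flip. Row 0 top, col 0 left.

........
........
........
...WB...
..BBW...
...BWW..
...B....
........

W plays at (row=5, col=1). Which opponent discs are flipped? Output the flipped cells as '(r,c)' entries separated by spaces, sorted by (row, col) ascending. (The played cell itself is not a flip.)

Dir NW: first cell '.' (not opp) -> no flip
Dir N: first cell '.' (not opp) -> no flip
Dir NE: opp run (4,2) capped by W -> flip
Dir W: first cell '.' (not opp) -> no flip
Dir E: first cell '.' (not opp) -> no flip
Dir SW: first cell '.' (not opp) -> no flip
Dir S: first cell '.' (not opp) -> no flip
Dir SE: first cell '.' (not opp) -> no flip

Answer: (4,2)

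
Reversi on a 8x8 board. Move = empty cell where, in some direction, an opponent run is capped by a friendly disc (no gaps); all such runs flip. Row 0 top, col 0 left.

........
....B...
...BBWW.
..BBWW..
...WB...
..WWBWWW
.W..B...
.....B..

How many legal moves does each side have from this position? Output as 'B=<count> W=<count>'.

-- B to move --
(1,5): no bracket -> illegal
(1,6): no bracket -> illegal
(1,7): flips 2 -> legal
(2,7): flips 2 -> legal
(3,6): flips 3 -> legal
(3,7): no bracket -> illegal
(4,1): no bracket -> illegal
(4,2): flips 2 -> legal
(4,5): flips 1 -> legal
(4,6): flips 2 -> legal
(4,7): no bracket -> illegal
(5,0): no bracket -> illegal
(5,1): flips 2 -> legal
(6,0): no bracket -> illegal
(6,2): flips 1 -> legal
(6,3): flips 2 -> legal
(6,5): no bracket -> illegal
(6,6): flips 1 -> legal
(6,7): no bracket -> illegal
(7,0): no bracket -> illegal
(7,1): no bracket -> illegal
(7,2): no bracket -> illegal
B mobility = 10
-- W to move --
(0,3): flips 1 -> legal
(0,4): flips 2 -> legal
(0,5): no bracket -> illegal
(1,2): flips 1 -> legal
(1,3): flips 3 -> legal
(1,5): no bracket -> illegal
(2,1): flips 1 -> legal
(2,2): flips 4 -> legal
(3,1): flips 2 -> legal
(4,1): no bracket -> illegal
(4,2): no bracket -> illegal
(4,5): flips 1 -> legal
(6,3): no bracket -> illegal
(6,5): flips 1 -> legal
(6,6): no bracket -> illegal
(7,3): flips 1 -> legal
(7,4): flips 3 -> legal
(7,6): no bracket -> illegal
W mobility = 11

Answer: B=10 W=11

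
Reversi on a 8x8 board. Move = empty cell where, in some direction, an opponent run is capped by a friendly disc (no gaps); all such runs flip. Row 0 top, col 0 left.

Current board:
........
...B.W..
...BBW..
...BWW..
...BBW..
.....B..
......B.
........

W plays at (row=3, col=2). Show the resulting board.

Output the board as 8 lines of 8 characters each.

Place W at (3,2); scan 8 dirs for brackets.
Dir NW: first cell '.' (not opp) -> no flip
Dir N: first cell '.' (not opp) -> no flip
Dir NE: opp run (2,3), next='.' -> no flip
Dir W: first cell '.' (not opp) -> no flip
Dir E: opp run (3,3) capped by W -> flip
Dir SW: first cell '.' (not opp) -> no flip
Dir S: first cell '.' (not opp) -> no flip
Dir SE: opp run (4,3), next='.' -> no flip
All flips: (3,3)

Answer: ........
...B.W..
...BBW..
..WWWW..
...BBW..
.....B..
......B.
........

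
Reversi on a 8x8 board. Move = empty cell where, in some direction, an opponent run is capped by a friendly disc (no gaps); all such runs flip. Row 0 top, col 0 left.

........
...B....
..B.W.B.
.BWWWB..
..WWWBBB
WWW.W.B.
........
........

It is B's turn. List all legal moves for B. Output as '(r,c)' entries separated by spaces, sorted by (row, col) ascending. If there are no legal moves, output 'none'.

Answer: (2,3) (4,1) (5,3) (5,5) (6,2) (6,3)

Derivation:
(1,4): no bracket -> illegal
(1,5): no bracket -> illegal
(2,1): no bracket -> illegal
(2,3): flips 1 -> legal
(2,5): no bracket -> illegal
(4,0): no bracket -> illegal
(4,1): flips 3 -> legal
(5,3): flips 2 -> legal
(5,5): flips 2 -> legal
(6,0): no bracket -> illegal
(6,1): no bracket -> illegal
(6,2): flips 3 -> legal
(6,3): flips 1 -> legal
(6,4): no bracket -> illegal
(6,5): no bracket -> illegal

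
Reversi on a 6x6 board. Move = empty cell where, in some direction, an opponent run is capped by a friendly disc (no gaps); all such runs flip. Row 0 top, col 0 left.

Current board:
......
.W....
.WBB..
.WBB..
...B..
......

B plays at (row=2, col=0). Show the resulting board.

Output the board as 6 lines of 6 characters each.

Answer: ......
.W....
BBBB..
.WBB..
...B..
......

Derivation:
Place B at (2,0); scan 8 dirs for brackets.
Dir NW: edge -> no flip
Dir N: first cell '.' (not opp) -> no flip
Dir NE: opp run (1,1), next='.' -> no flip
Dir W: edge -> no flip
Dir E: opp run (2,1) capped by B -> flip
Dir SW: edge -> no flip
Dir S: first cell '.' (not opp) -> no flip
Dir SE: opp run (3,1), next='.' -> no flip
All flips: (2,1)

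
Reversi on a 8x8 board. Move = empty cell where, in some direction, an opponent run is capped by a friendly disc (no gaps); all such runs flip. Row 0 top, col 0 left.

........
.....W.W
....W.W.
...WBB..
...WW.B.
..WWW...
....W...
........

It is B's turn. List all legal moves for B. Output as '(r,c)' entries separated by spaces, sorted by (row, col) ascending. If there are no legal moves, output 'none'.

Answer: (1,3) (1,4) (3,2) (6,1) (6,2) (7,4)

Derivation:
(0,4): no bracket -> illegal
(0,5): no bracket -> illegal
(0,6): no bracket -> illegal
(0,7): no bracket -> illegal
(1,3): flips 1 -> legal
(1,4): flips 1 -> legal
(1,6): no bracket -> illegal
(2,2): no bracket -> illegal
(2,3): no bracket -> illegal
(2,5): no bracket -> illegal
(2,7): no bracket -> illegal
(3,2): flips 1 -> legal
(3,6): no bracket -> illegal
(3,7): no bracket -> illegal
(4,1): no bracket -> illegal
(4,2): no bracket -> illegal
(4,5): no bracket -> illegal
(5,1): no bracket -> illegal
(5,5): no bracket -> illegal
(6,1): flips 2 -> legal
(6,2): flips 2 -> legal
(6,3): no bracket -> illegal
(6,5): no bracket -> illegal
(7,3): no bracket -> illegal
(7,4): flips 3 -> legal
(7,5): no bracket -> illegal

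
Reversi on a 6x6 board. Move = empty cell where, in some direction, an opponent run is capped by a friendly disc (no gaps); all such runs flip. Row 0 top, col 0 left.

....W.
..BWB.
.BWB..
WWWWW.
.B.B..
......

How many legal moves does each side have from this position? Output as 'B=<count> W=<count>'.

Answer: B=4 W=14

Derivation:
-- B to move --
(0,2): no bracket -> illegal
(0,3): flips 1 -> legal
(0,5): no bracket -> illegal
(1,1): no bracket -> illegal
(1,5): no bracket -> illegal
(2,0): no bracket -> illegal
(2,4): no bracket -> illegal
(2,5): flips 1 -> legal
(3,5): no bracket -> illegal
(4,0): no bracket -> illegal
(4,2): flips 2 -> legal
(4,4): no bracket -> illegal
(4,5): flips 1 -> legal
B mobility = 4
-- W to move --
(0,1): flips 2 -> legal
(0,2): flips 1 -> legal
(0,3): flips 2 -> legal
(0,5): flips 2 -> legal
(1,0): flips 1 -> legal
(1,1): flips 2 -> legal
(1,5): flips 1 -> legal
(2,0): flips 1 -> legal
(2,4): flips 2 -> legal
(2,5): no bracket -> illegal
(4,0): no bracket -> illegal
(4,2): no bracket -> illegal
(4,4): no bracket -> illegal
(5,0): flips 1 -> legal
(5,1): flips 1 -> legal
(5,2): flips 2 -> legal
(5,3): flips 1 -> legal
(5,4): flips 1 -> legal
W mobility = 14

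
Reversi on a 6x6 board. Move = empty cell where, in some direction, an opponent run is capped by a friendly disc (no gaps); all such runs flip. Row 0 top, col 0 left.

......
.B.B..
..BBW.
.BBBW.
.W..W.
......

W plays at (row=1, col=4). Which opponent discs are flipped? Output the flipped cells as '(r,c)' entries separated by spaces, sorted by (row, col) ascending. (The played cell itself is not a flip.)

Answer: (2,3) (3,2)

Derivation:
Dir NW: first cell '.' (not opp) -> no flip
Dir N: first cell '.' (not opp) -> no flip
Dir NE: first cell '.' (not opp) -> no flip
Dir W: opp run (1,3), next='.' -> no flip
Dir E: first cell '.' (not opp) -> no flip
Dir SW: opp run (2,3) (3,2) capped by W -> flip
Dir S: first cell 'W' (not opp) -> no flip
Dir SE: first cell '.' (not opp) -> no flip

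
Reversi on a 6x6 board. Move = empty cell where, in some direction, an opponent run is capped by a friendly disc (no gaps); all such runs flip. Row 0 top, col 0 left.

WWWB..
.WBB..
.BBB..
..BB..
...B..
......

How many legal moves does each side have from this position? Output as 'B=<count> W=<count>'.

-- B to move --
(1,0): flips 1 -> legal
(2,0): no bracket -> illegal
B mobility = 1
-- W to move --
(0,4): flips 1 -> legal
(1,0): no bracket -> illegal
(1,4): flips 2 -> legal
(2,0): no bracket -> illegal
(2,4): flips 1 -> legal
(3,0): no bracket -> illegal
(3,1): flips 1 -> legal
(3,4): flips 2 -> legal
(4,1): no bracket -> illegal
(4,2): flips 3 -> legal
(4,4): flips 2 -> legal
(5,2): no bracket -> illegal
(5,3): no bracket -> illegal
(5,4): no bracket -> illegal
W mobility = 7

Answer: B=1 W=7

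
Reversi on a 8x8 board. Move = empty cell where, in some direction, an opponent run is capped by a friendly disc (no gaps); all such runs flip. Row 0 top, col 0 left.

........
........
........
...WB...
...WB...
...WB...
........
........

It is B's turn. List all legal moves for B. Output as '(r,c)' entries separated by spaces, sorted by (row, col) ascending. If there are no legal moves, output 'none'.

Answer: (2,2) (3,2) (4,2) (5,2) (6,2)

Derivation:
(2,2): flips 1 -> legal
(2,3): no bracket -> illegal
(2,4): no bracket -> illegal
(3,2): flips 2 -> legal
(4,2): flips 1 -> legal
(5,2): flips 2 -> legal
(6,2): flips 1 -> legal
(6,3): no bracket -> illegal
(6,4): no bracket -> illegal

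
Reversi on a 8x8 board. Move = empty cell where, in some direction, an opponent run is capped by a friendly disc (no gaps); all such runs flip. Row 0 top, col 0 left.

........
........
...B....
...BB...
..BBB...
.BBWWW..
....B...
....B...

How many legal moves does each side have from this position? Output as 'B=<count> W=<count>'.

Answer: B=6 W=9

Derivation:
-- B to move --
(4,5): no bracket -> illegal
(4,6): flips 1 -> legal
(5,6): flips 3 -> legal
(6,2): flips 1 -> legal
(6,3): flips 1 -> legal
(6,5): flips 1 -> legal
(6,6): flips 1 -> legal
B mobility = 6
-- W to move --
(1,2): no bracket -> illegal
(1,3): flips 3 -> legal
(1,4): no bracket -> illegal
(2,2): flips 2 -> legal
(2,4): flips 2 -> legal
(2,5): no bracket -> illegal
(3,1): flips 1 -> legal
(3,2): flips 1 -> legal
(3,5): flips 1 -> legal
(4,0): no bracket -> illegal
(4,1): no bracket -> illegal
(4,5): no bracket -> illegal
(5,0): flips 2 -> legal
(6,0): no bracket -> illegal
(6,1): no bracket -> illegal
(6,2): no bracket -> illegal
(6,3): no bracket -> illegal
(6,5): no bracket -> illegal
(7,3): flips 1 -> legal
(7,5): flips 1 -> legal
W mobility = 9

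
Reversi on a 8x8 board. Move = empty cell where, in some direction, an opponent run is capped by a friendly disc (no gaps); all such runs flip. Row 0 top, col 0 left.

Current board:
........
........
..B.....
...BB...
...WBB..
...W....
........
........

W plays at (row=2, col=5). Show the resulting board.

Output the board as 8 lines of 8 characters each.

Place W at (2,5); scan 8 dirs for brackets.
Dir NW: first cell '.' (not opp) -> no flip
Dir N: first cell '.' (not opp) -> no flip
Dir NE: first cell '.' (not opp) -> no flip
Dir W: first cell '.' (not opp) -> no flip
Dir E: first cell '.' (not opp) -> no flip
Dir SW: opp run (3,4) capped by W -> flip
Dir S: first cell '.' (not opp) -> no flip
Dir SE: first cell '.' (not opp) -> no flip
All flips: (3,4)

Answer: ........
........
..B..W..
...BW...
...WBB..
...W....
........
........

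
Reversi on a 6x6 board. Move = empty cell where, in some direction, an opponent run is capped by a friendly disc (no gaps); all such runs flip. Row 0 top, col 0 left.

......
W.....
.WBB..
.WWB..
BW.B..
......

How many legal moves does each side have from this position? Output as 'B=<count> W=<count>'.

-- B to move --
(0,0): no bracket -> illegal
(0,1): no bracket -> illegal
(1,1): no bracket -> illegal
(1,2): no bracket -> illegal
(2,0): flips 1 -> legal
(3,0): flips 2 -> legal
(4,2): flips 2 -> legal
(5,0): flips 2 -> legal
(5,1): no bracket -> illegal
(5,2): no bracket -> illegal
B mobility = 4
-- W to move --
(1,1): no bracket -> illegal
(1,2): flips 1 -> legal
(1,3): flips 1 -> legal
(1,4): flips 1 -> legal
(2,4): flips 2 -> legal
(3,0): no bracket -> illegal
(3,4): flips 1 -> legal
(4,2): no bracket -> illegal
(4,4): no bracket -> illegal
(5,0): no bracket -> illegal
(5,1): no bracket -> illegal
(5,2): no bracket -> illegal
(5,3): no bracket -> illegal
(5,4): flips 1 -> legal
W mobility = 6

Answer: B=4 W=6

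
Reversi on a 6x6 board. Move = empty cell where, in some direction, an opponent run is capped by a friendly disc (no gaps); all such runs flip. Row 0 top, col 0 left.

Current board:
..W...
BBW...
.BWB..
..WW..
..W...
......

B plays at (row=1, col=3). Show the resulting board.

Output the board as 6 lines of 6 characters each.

Answer: ..W...
BBBB..
.BWB..
..WW..
..W...
......

Derivation:
Place B at (1,3); scan 8 dirs for brackets.
Dir NW: opp run (0,2), next=edge -> no flip
Dir N: first cell '.' (not opp) -> no flip
Dir NE: first cell '.' (not opp) -> no flip
Dir W: opp run (1,2) capped by B -> flip
Dir E: first cell '.' (not opp) -> no flip
Dir SW: opp run (2,2), next='.' -> no flip
Dir S: first cell 'B' (not opp) -> no flip
Dir SE: first cell '.' (not opp) -> no flip
All flips: (1,2)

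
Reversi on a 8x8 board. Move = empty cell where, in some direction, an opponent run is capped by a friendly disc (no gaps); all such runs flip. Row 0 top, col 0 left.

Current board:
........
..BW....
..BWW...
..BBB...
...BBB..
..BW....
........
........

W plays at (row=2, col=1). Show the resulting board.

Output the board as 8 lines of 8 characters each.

Answer: ........
..BW....
.WWWW...
..BBB...
...BBB..
..BW....
........
........

Derivation:
Place W at (2,1); scan 8 dirs for brackets.
Dir NW: first cell '.' (not opp) -> no flip
Dir N: first cell '.' (not opp) -> no flip
Dir NE: opp run (1,2), next='.' -> no flip
Dir W: first cell '.' (not opp) -> no flip
Dir E: opp run (2,2) capped by W -> flip
Dir SW: first cell '.' (not opp) -> no flip
Dir S: first cell '.' (not opp) -> no flip
Dir SE: opp run (3,2) (4,3), next='.' -> no flip
All flips: (2,2)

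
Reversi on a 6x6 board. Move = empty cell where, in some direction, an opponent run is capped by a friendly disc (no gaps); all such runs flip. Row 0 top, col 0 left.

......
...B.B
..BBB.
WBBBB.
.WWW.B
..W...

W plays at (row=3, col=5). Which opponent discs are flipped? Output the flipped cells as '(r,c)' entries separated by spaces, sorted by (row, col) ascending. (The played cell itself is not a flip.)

Dir NW: opp run (2,4) (1,3), next='.' -> no flip
Dir N: first cell '.' (not opp) -> no flip
Dir NE: edge -> no flip
Dir W: opp run (3,4) (3,3) (3,2) (3,1) capped by W -> flip
Dir E: edge -> no flip
Dir SW: first cell '.' (not opp) -> no flip
Dir S: opp run (4,5), next='.' -> no flip
Dir SE: edge -> no flip

Answer: (3,1) (3,2) (3,3) (3,4)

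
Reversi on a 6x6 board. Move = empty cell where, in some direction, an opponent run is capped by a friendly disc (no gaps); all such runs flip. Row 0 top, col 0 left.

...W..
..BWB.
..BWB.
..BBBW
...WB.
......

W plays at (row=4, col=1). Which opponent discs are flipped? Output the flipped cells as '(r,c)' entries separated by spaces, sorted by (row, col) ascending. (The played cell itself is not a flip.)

Dir NW: first cell '.' (not opp) -> no flip
Dir N: first cell '.' (not opp) -> no flip
Dir NE: opp run (3,2) capped by W -> flip
Dir W: first cell '.' (not opp) -> no flip
Dir E: first cell '.' (not opp) -> no flip
Dir SW: first cell '.' (not opp) -> no flip
Dir S: first cell '.' (not opp) -> no flip
Dir SE: first cell '.' (not opp) -> no flip

Answer: (3,2)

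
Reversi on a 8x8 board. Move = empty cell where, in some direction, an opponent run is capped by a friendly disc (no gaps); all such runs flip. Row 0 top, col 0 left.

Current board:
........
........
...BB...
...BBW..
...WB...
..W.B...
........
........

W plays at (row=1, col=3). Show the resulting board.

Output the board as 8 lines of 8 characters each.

Place W at (1,3); scan 8 dirs for brackets.
Dir NW: first cell '.' (not opp) -> no flip
Dir N: first cell '.' (not opp) -> no flip
Dir NE: first cell '.' (not opp) -> no flip
Dir W: first cell '.' (not opp) -> no flip
Dir E: first cell '.' (not opp) -> no flip
Dir SW: first cell '.' (not opp) -> no flip
Dir S: opp run (2,3) (3,3) capped by W -> flip
Dir SE: opp run (2,4) capped by W -> flip
All flips: (2,3) (2,4) (3,3)

Answer: ........
...W....
...WW...
...WBW..
...WB...
..W.B...
........
........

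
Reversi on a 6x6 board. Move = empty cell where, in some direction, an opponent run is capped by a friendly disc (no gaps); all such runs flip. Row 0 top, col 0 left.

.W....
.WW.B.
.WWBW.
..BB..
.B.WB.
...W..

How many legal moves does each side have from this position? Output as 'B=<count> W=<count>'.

-- B to move --
(0,0): flips 2 -> legal
(0,2): flips 2 -> legal
(0,3): no bracket -> illegal
(1,0): flips 1 -> legal
(1,3): no bracket -> illegal
(1,5): flips 1 -> legal
(2,0): flips 2 -> legal
(2,5): flips 1 -> legal
(3,0): no bracket -> illegal
(3,1): no bracket -> illegal
(3,4): flips 1 -> legal
(3,5): no bracket -> illegal
(4,2): flips 1 -> legal
(5,2): no bracket -> illegal
(5,4): flips 1 -> legal
B mobility = 9
-- W to move --
(0,3): no bracket -> illegal
(0,4): flips 1 -> legal
(0,5): no bracket -> illegal
(1,3): flips 2 -> legal
(1,5): no bracket -> illegal
(2,5): no bracket -> illegal
(3,0): no bracket -> illegal
(3,1): no bracket -> illegal
(3,4): flips 1 -> legal
(3,5): flips 1 -> legal
(4,0): no bracket -> illegal
(4,2): flips 2 -> legal
(4,5): flips 1 -> legal
(5,0): no bracket -> illegal
(5,1): no bracket -> illegal
(5,2): no bracket -> illegal
(5,4): no bracket -> illegal
(5,5): flips 2 -> legal
W mobility = 7

Answer: B=9 W=7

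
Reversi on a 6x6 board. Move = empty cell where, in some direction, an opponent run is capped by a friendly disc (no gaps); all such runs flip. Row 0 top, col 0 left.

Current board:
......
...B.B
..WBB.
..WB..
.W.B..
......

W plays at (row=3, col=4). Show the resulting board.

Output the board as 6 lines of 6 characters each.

Answer: ......
...B.B
..WBB.
..WWW.
.W.B..
......

Derivation:
Place W at (3,4); scan 8 dirs for brackets.
Dir NW: opp run (2,3), next='.' -> no flip
Dir N: opp run (2,4), next='.' -> no flip
Dir NE: first cell '.' (not opp) -> no flip
Dir W: opp run (3,3) capped by W -> flip
Dir E: first cell '.' (not opp) -> no flip
Dir SW: opp run (4,3), next='.' -> no flip
Dir S: first cell '.' (not opp) -> no flip
Dir SE: first cell '.' (not opp) -> no flip
All flips: (3,3)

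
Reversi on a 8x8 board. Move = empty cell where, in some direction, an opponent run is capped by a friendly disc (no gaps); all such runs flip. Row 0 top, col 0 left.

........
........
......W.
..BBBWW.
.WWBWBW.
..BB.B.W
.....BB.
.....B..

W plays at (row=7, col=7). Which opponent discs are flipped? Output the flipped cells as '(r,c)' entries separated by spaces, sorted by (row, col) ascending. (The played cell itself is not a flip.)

Dir NW: opp run (6,6) (5,5) capped by W -> flip
Dir N: first cell '.' (not opp) -> no flip
Dir NE: edge -> no flip
Dir W: first cell '.' (not opp) -> no flip
Dir E: edge -> no flip
Dir SW: edge -> no flip
Dir S: edge -> no flip
Dir SE: edge -> no flip

Answer: (5,5) (6,6)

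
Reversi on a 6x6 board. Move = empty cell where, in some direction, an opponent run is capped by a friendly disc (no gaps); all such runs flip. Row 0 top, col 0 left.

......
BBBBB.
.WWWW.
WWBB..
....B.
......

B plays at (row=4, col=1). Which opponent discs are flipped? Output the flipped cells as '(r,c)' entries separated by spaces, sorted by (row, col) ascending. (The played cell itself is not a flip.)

Dir NW: opp run (3,0), next=edge -> no flip
Dir N: opp run (3,1) (2,1) capped by B -> flip
Dir NE: first cell 'B' (not opp) -> no flip
Dir W: first cell '.' (not opp) -> no flip
Dir E: first cell '.' (not opp) -> no flip
Dir SW: first cell '.' (not opp) -> no flip
Dir S: first cell '.' (not opp) -> no flip
Dir SE: first cell '.' (not opp) -> no flip

Answer: (2,1) (3,1)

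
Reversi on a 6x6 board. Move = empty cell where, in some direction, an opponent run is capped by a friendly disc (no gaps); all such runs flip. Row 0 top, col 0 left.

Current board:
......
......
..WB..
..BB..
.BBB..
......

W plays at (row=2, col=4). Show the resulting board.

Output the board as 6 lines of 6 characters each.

Place W at (2,4); scan 8 dirs for brackets.
Dir NW: first cell '.' (not opp) -> no flip
Dir N: first cell '.' (not opp) -> no flip
Dir NE: first cell '.' (not opp) -> no flip
Dir W: opp run (2,3) capped by W -> flip
Dir E: first cell '.' (not opp) -> no flip
Dir SW: opp run (3,3) (4,2), next='.' -> no flip
Dir S: first cell '.' (not opp) -> no flip
Dir SE: first cell '.' (not opp) -> no flip
All flips: (2,3)

Answer: ......
......
..WWW.
..BB..
.BBB..
......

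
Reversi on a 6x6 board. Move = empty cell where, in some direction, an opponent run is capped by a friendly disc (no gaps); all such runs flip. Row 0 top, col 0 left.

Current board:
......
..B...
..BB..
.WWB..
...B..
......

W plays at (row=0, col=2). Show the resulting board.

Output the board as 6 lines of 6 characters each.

Place W at (0,2); scan 8 dirs for brackets.
Dir NW: edge -> no flip
Dir N: edge -> no flip
Dir NE: edge -> no flip
Dir W: first cell '.' (not opp) -> no flip
Dir E: first cell '.' (not opp) -> no flip
Dir SW: first cell '.' (not opp) -> no flip
Dir S: opp run (1,2) (2,2) capped by W -> flip
Dir SE: first cell '.' (not opp) -> no flip
All flips: (1,2) (2,2)

Answer: ..W...
..W...
..WB..
.WWB..
...B..
......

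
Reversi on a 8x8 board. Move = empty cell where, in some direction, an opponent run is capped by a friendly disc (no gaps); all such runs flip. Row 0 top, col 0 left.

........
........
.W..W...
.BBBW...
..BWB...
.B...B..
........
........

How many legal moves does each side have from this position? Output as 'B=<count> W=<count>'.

Answer: B=7 W=6

Derivation:
-- B to move --
(1,0): flips 1 -> legal
(1,1): flips 1 -> legal
(1,2): no bracket -> illegal
(1,3): no bracket -> illegal
(1,4): flips 2 -> legal
(1,5): flips 1 -> legal
(2,0): no bracket -> illegal
(2,2): no bracket -> illegal
(2,3): no bracket -> illegal
(2,5): no bracket -> illegal
(3,0): no bracket -> illegal
(3,5): flips 1 -> legal
(4,5): no bracket -> illegal
(5,2): no bracket -> illegal
(5,3): flips 1 -> legal
(5,4): flips 1 -> legal
B mobility = 7
-- W to move --
(2,0): no bracket -> illegal
(2,2): no bracket -> illegal
(2,3): flips 1 -> legal
(3,0): flips 3 -> legal
(3,5): no bracket -> illegal
(4,0): no bracket -> illegal
(4,1): flips 2 -> legal
(4,5): flips 1 -> legal
(4,6): no bracket -> illegal
(5,0): no bracket -> illegal
(5,2): no bracket -> illegal
(5,3): no bracket -> illegal
(5,4): flips 1 -> legal
(5,6): no bracket -> illegal
(6,0): flips 3 -> legal
(6,1): no bracket -> illegal
(6,2): no bracket -> illegal
(6,4): no bracket -> illegal
(6,5): no bracket -> illegal
(6,6): no bracket -> illegal
W mobility = 6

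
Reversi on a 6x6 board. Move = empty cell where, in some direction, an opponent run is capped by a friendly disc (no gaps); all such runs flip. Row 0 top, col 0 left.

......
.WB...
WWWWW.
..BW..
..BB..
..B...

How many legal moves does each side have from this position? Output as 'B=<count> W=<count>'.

-- B to move --
(0,0): no bracket -> illegal
(0,1): no bracket -> illegal
(0,2): no bracket -> illegal
(1,0): flips 2 -> legal
(1,3): flips 2 -> legal
(1,4): flips 1 -> legal
(1,5): flips 2 -> legal
(2,5): no bracket -> illegal
(3,0): flips 1 -> legal
(3,1): no bracket -> illegal
(3,4): flips 2 -> legal
(3,5): no bracket -> illegal
(4,4): no bracket -> illegal
B mobility = 6
-- W to move --
(0,1): flips 1 -> legal
(0,2): flips 1 -> legal
(0,3): flips 1 -> legal
(1,3): flips 1 -> legal
(3,1): flips 1 -> legal
(3,4): no bracket -> illegal
(4,1): flips 1 -> legal
(4,4): no bracket -> illegal
(5,1): flips 1 -> legal
(5,3): flips 1 -> legal
(5,4): flips 2 -> legal
W mobility = 9

Answer: B=6 W=9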